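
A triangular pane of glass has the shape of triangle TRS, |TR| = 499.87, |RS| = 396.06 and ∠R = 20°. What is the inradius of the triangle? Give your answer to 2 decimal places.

62.58

By the law of cosines, |ST|² = |TR|² + |RS|² − 2·|TR|·|RS|·cos R = 34656, so |ST| ≈ 186.16.
Area = ½·|TR|·|RS|·sin R ≈ 33856.
Semiperimeter s = (396.06+186.16+499.87)/2 = 541.05.
Inradius = area/s = 33856/541.05 ≈ 62.576.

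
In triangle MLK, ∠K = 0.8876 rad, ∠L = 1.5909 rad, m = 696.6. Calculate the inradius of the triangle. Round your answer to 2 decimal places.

r ≈ 225.92

The third angle is ∠M = π − ∠L − ∠K = 0.6631 rad.
Law of sines: l = m·sin L/sin M ≈ 1131.4.
Law of sines: k = m·sin K/sin M ≈ 877.67.
Area = ½·m·l·sin K ≈ 3.0563e+05.
Semiperimeter s = (696.6+1131.4+877.67)/2 = 1352.8.
Inradius = area/s = 3.0563e+05/1352.8 ≈ 225.92.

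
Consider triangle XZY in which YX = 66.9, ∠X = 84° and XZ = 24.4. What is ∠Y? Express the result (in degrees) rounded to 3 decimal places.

20.662

By the law of cosines, ZY² = YX² + XZ² − 2·YX·XZ·cos X = 4729.7, so ZY ≈ 68.773.
Law of cosines again: cos Y = (ZY² + YX² − XZ²)/(2·ZY·YX) ≈ 0.93568, so ∠Y ≈ 20.66°.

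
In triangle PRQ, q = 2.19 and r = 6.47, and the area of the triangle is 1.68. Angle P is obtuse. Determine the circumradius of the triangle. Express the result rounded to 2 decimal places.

From area = ½·r·q·sin P, we get sin P = 2·area/(r·q) ≈ 0.23713.
Taking the obtuse solution, ∠P ≈ 166.28°.
Law of cosines then gives p ≈ 8.6132.
Circumradius = p/(2 sin P) ≈ 18.161.

18.16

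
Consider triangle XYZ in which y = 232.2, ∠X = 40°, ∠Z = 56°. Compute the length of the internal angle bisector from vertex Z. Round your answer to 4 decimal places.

The third angle is ∠Y = 180° − ∠Z − ∠X = 84.00°.
Law of sines: x = y·sin X/sin Y ≈ 150.08.
Law of sines: z = y·sin Z/sin Y ≈ 193.56.
The bisector from Z has length 2·x·y·cos(∠Z/2)/(x+y) ≈ 160.98.

t_Z ≈ 160.9770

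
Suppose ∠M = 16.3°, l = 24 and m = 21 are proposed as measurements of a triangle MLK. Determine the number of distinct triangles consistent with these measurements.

l·sin M = 24·sin(16.3°) ≈ 6.736.
Since l sin M < m < l (6.736 < 21 < 24), two triangles exist.

2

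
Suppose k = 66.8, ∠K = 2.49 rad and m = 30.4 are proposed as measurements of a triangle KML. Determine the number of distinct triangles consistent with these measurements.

m·sin K = 30.4·sin(2.49 rad) ≈ 18.44.
Since ∠K is not acute, a triangle exists only if k > m; here k > m, so there is exactly one triangle.

1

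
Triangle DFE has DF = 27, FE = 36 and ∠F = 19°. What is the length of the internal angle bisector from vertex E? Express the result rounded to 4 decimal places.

t_E ≈ 18.6213

By the law of cosines, ED² = DF² + FE² − 2·DF·FE·cos F = 186.91, so ED ≈ 13.672.
Law of cosines again: cos E = (FE² + ED² − DF²)/(2·FE·ED) ≈ 0.76590, so ∠E ≈ 40.01°.
The bisector from E has length 2·FE·ED·cos(∠E/2)/(FE+ED) ≈ 18.621.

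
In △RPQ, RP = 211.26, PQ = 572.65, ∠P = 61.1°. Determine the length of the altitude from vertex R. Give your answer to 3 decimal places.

h_R ≈ 184.951

By the law of cosines, QR² = RP² + PQ² − 2·RP·PQ·cos P = 2.5563e+05, so QR ≈ 505.59.
Area = ½·RP·PQ·sin P ≈ 52956.
The altitude from R has length 2·area/PQ ≈ 184.95.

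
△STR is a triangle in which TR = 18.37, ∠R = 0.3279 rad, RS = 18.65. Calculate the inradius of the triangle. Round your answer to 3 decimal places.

By the law of cosines, ST² = TR² + RS² − 2·TR·RS·cos R = 36.585, so ST ≈ 6.0486.
Area = ½·TR·RS·sin R ≈ 55.168.
Semiperimeter s = (18.37+18.65+6.0486)/2 = 21.534.
Inradius = area/s = 55.168/21.534 ≈ 2.5619.

2.562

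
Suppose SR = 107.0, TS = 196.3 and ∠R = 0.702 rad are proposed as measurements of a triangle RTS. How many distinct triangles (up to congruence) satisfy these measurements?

1

SR·sin R = 107.0·sin(0.702 rad) ≈ 69.09.
Since TS ≥ SR, exactly one triangle exists.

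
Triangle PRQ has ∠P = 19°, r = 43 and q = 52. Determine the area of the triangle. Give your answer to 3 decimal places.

area ≈ 363.985

Area = ½·r·q·sin P ≈ 363.99.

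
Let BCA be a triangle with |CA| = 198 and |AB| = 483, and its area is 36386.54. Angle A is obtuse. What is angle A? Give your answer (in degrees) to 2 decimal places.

130.45

From area = ½·|CA|·|AB|·sin A, we get sin A = 2·area/(|CA|·|AB|) ≈ 0.76095.
Taking the obtuse solution, ∠A ≈ 130.45°.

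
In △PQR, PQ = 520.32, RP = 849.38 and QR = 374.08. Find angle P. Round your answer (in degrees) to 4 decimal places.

15.3803

By the law of cosines, cos P = (RP² + PQ² − QR²) / (2·RP·PQ) ≈ 0.96419, so ∠P ≈ 15.38°.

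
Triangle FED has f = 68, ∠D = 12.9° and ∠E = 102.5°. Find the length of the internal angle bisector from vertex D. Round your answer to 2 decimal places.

t_D ≈ 70.19

The third angle is ∠F = 180° − ∠E − ∠D = 64.60°.
Law of sines: e = f·sin E/sin F ≈ 73.492.
Law of sines: d = f·sin D/sin F ≈ 16.806.
The bisector from D has length 2·f·e·cos(∠D/2)/(f+e) ≈ 70.192.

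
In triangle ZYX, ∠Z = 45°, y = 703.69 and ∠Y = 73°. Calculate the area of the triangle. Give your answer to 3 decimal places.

161642.804

The third angle is ∠X = 180° − ∠Z − ∠Y = 62.00°.
Law of sines: z = y·sin Z/sin Y ≈ 520.32.
Law of sines: x = y·sin X/sin Y ≈ 649.71.
Area = ½·y·z·sin X ≈ 1.6164e+05.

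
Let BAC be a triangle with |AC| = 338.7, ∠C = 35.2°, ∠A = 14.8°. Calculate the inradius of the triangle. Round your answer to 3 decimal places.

The third angle is ∠B = 180° − ∠A − ∠C = 130.00°.
Law of sines: |CB| = |AC|·sin A/sin B ≈ 112.94.
Law of sines: |BA| = |AC|·sin C/sin B ≈ 254.86.
Area = ½·|AC|·|CB|·sin C ≈ 11025.
Semiperimeter s = (338.7+112.94+254.86)/2 = 353.25.
Inradius = area/s = 11025/353.25 ≈ 31.211.

31.211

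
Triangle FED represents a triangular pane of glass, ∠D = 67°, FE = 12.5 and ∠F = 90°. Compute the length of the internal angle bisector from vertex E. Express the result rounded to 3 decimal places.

12.756

The third angle is ∠E = 180° − ∠D − ∠F = 23.00°.
Law of sines: ED = FE·sin F/sin D ≈ 13.58.
Law of sines: DF = FE·sin E/sin D ≈ 5.3059.
The bisector from E has length 2·FE·ED·cos(∠E/2)/(FE+ED) ≈ 12.756.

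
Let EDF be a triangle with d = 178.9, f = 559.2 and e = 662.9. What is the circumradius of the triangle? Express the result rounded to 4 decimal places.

By the law of cosines, cos E = (d² + f² − e²) / (2·d·f) ≈ -0.47344, so ∠E ≈ 2.064 rad.
Circumradius = e/(2 sin E) ≈ 376.29.

376.2943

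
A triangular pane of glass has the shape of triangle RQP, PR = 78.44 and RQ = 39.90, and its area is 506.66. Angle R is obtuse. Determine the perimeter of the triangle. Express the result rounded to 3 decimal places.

235.247

From area = ½·PR·RQ·sin R, we get sin R = 2·area/(PR·RQ) ≈ 0.32377.
Taking the obtuse solution, ∠R ≈ 161.11°.
Law of cosines then gives QP ≈ 116.91.
Perimeter = 116.91 + 78.44 + 39.9 = 235.25.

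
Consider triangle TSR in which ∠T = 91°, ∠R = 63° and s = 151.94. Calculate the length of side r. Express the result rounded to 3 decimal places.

The third angle is ∠S = 180° − ∠R − ∠T = 26.00°.
Law of sines: r = s·sin R/sin S ≈ 308.82.

308.824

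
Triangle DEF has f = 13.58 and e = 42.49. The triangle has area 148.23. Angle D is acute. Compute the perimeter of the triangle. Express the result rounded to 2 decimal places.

From area = ½·e·f·sin D, we get sin D = 2·area/(e·f) ≈ 0.51378.
Taking the acute solution, ∠D ≈ 30.92°.
Law of cosines then gives d ≈ 31.619.
Perimeter = 31.619 + 42.49 + 13.58 = 87.689.

87.69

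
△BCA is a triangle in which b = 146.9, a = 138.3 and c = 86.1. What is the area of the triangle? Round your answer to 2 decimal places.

area ≈ 5823.23

Semiperimeter s = (146.9 + 86.1 + 138.3)/2 = 185.65.
Heron's formula: area = √(185.65·38.75·99.55·47.35) ≈ 5823.2.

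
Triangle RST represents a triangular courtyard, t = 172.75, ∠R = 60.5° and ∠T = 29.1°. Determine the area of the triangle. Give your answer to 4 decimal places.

The third angle is ∠S = 180° − ∠T − ∠R = 90.40°.
Law of sines: r = t·sin R/sin T ≈ 309.16.
Law of sines: s = t·sin S/sin T ≈ 355.2.
Area = ½·t·r·sin S ≈ 26703.

26702.7779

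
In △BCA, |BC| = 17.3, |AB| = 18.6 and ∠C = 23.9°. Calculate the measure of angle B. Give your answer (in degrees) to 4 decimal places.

133.9628

Law of sines: sin A = |BC|·sin C/|AB| ≈ 0.37683.
Since |AB| ≥ |BC|, only the acute value applies: ∠A ≈ 22.14°.
Then ∠B = 180° − ∠C − ∠A ≈ 133.96°.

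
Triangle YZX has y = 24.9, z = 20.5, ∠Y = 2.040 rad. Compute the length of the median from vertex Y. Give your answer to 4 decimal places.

Law of sines: sin Z = z·sin Y/y ≈ 0.73432.
Since y ≥ z, only the acute value applies: ∠Z ≈ 0.825 rad.
Then ∠X = π − ∠Y − ∠Z ≈ 0.277 rad.
Law of sines gives x = y·sin X/sin Y ≈ 7.6326.
Median from Y: ½√(2·z² + 2·x² − y²) ≈ 9.1788.

m_Y ≈ 9.1788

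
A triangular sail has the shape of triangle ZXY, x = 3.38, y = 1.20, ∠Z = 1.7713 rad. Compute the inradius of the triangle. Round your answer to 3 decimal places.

By the law of cosines, z² = x² + y² − 2·x·y·cos Z = 14.48, so z ≈ 3.8053.
Area = ½·x·y·sin Z ≈ 1.9874.
Semiperimeter s = (3.8053+3.38+1.2)/2 = 4.1926.
Inradius = area/s = 1.9874/4.1926 ≈ 0.47402.

r ≈ 0.474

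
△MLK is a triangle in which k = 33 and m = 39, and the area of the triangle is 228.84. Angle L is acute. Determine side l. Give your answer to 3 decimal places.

14.292

From area = ½·k·m·sin L, we get sin L = 2·area/(k·m) ≈ 0.35562.
Taking the acute solution, ∠L ≈ 20.83°.
Law of cosines then gives l ≈ 14.292.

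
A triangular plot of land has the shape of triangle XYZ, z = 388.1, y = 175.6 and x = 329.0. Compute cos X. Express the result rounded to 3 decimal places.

0.537

By the law of cosines, cos X = (y² + z² − x²) / (2·y·z) ≈ 0.53716, so ∠X ≈ 1.004 rad.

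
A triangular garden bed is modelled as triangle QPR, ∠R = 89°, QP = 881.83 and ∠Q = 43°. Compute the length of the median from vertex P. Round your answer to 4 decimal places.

m_P ≈ 679.9382

The third angle is ∠P = 180° − ∠R − ∠Q = 48.00°.
Law of sines: PR = QP·sin Q/sin R ≈ 601.5.
Law of sines: RQ = QP·sin P/sin R ≈ 655.43.
Median from P: ½√(2·QP² + 2·PR² − RQ²) ≈ 679.94.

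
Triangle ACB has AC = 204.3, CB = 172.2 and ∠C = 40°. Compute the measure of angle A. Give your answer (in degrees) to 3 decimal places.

By the law of cosines, BA² = AC² + CB² − 2·AC·CB·cos C = 17492, so BA ≈ 132.26.
Law of cosines again: cos A = (BA² + AC² − CB²)/(2·BA·AC) ≈ 0.54732, so ∠A ≈ 56.82°.

56.816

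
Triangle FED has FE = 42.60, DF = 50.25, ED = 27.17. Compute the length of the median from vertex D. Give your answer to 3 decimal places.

Median from D: ½√(2·ED² + 2·DF² − FE²) ≈ 34.321.

34.321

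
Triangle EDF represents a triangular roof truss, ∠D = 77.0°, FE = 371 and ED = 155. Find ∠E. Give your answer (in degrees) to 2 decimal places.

Law of sines: sin F = ED·sin D/FE ≈ 0.40708.
Since FE ≥ ED, only the acute value applies: ∠F ≈ 24.02°.
Then ∠E = 180° − ∠D − ∠F ≈ 78.98°.

∠E ≈ 78.98°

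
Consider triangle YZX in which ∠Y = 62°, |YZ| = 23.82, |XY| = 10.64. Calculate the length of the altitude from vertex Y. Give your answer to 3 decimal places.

By the law of cosines, |ZX|² = |XY|² + |YZ|² − 2·|XY|·|YZ|·cos Y = 442.63, so |ZX| ≈ 21.039.
Area = ½·|XY|·|YZ|·sin Y ≈ 111.89.
The altitude from Y has length 2·area/|ZX| ≈ 10.636.

h_Y ≈ 10.636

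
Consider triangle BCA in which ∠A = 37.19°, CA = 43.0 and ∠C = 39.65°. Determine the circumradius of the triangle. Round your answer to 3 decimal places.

R ≈ 22.080

The third angle is ∠B = 180° − ∠C − ∠A = 103.16°.
Law of sines: AB = CA·sin C/sin B ≈ 28.178.
Law of sines: BC = CA·sin A/sin B ≈ 26.693.
Circumradius = CA/(2 sin B) ≈ 22.08.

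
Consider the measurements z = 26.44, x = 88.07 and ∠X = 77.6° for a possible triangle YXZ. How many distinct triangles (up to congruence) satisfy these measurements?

z·sin X = 26.44·sin(77.6°) ≈ 25.82.
Since x ≥ z, exactly one triangle exists.

1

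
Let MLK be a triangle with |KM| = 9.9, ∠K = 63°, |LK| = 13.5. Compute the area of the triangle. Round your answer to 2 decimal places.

area ≈ 59.54

Area = ½·|LK|·|KM|·sin K ≈ 59.542.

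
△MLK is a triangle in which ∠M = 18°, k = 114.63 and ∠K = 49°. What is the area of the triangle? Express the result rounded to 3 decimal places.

The third angle is ∠L = 180° − ∠K − ∠M = 113.00°.
Law of sines: m = k·sin M/sin K ≈ 46.935.
Law of sines: l = k·sin L/sin K ≈ 139.81.
Area = ½·k·m·sin L ≈ 2476.3.

area ≈ 2476.254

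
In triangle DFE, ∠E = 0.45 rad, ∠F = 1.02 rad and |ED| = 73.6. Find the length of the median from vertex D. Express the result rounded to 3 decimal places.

39.598

The third angle is ∠D = π − ∠F − ∠E = 1.672 rad.
Law of sines: |FE| = |ED|·sin D/sin F ≈ 85.936.
Law of sines: |DF| = |ED|·sin E/sin F ≈ 37.57.
Median from D: ½√(2·|ED|² + 2·|DF|² − |FE|²) ≈ 39.598.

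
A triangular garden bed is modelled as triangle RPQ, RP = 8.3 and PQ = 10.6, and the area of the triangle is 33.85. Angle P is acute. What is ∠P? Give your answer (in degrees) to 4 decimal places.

50.3084

From area = ½·RP·PQ·sin P, we get sin P = 2·area/(RP·PQ) ≈ 0.76949.
Taking the acute solution, ∠P ≈ 50.31°.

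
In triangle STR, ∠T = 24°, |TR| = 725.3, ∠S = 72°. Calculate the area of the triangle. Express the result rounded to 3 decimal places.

The third angle is ∠R = 180° − ∠S − ∠T = 84.00°.
Law of sines: |RS| = |TR|·sin T/sin S ≈ 310.19.
Law of sines: |ST| = |TR|·sin R/sin S ≈ 758.45.
Area = ½·|TR|·|RS|·sin R ≈ 1.1187e+05.

area ≈ 111873.360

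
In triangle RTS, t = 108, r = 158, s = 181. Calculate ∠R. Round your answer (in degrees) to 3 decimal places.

60.147

By the law of cosines, cos R = (t² + s² − r²) / (2·t·s) ≈ 0.49777, so ∠R ≈ 60.15°.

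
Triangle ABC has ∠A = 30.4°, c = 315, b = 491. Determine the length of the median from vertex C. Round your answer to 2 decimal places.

363.99

By the law of cosines, a² = b² + c² − 2·b·c·cos A = 73505, so a ≈ 271.12.
Median from C: ½√(2·a² + 2·b² − c²) ≈ 363.99.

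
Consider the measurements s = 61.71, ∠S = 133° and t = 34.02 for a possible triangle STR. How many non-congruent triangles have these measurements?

t·sin S = 34.02·sin(133°) ≈ 24.88.
Since ∠S is not acute, a triangle exists only if s > t; here s > t, so there is exactly one triangle.

1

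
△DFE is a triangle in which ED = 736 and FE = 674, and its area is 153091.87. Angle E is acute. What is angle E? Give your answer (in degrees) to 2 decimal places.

38.11

From area = ½·FE·ED·sin E, we get sin E = 2·area/(FE·ED) ≈ 0.61723.
Taking the acute solution, ∠E ≈ 38.11°.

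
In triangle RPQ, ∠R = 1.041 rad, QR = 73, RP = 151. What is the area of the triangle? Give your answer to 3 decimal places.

area ≈ 4755.929

Area = ½·QR·RP·sin R ≈ 4755.9.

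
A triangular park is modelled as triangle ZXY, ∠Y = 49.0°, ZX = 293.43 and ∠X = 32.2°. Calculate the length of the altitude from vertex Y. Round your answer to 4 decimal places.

The third angle is ∠Z = 180° − ∠X − ∠Y = 98.80°.
Law of sines: XY = ZX·sin Z/sin Y ≈ 384.22.
Law of sines: YZ = ZX·sin X/sin Y ≈ 207.18.
Area = ½·ZX·XY·sin X ≈ 30039.
The altitude from Y has length 2·area/ZX ≈ 204.74.

h_Y ≈ 204.7427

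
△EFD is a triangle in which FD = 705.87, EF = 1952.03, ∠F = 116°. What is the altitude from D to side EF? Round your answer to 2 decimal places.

634.43

By the law of cosines, DE² = EF² + FD² − 2·EF·FD·cos F = 5.5167e+06, so DE ≈ 2348.8.
Area = ½·EF·FD·sin F ≈ 6.1921e+05.
The altitude from D has length 2·area/EF ≈ 634.43.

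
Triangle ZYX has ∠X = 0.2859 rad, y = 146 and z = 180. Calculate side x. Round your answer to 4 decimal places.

By the law of cosines, x² = z² + y² − 2·z·y·cos X = 3289.5, so x ≈ 57.354.

57.3542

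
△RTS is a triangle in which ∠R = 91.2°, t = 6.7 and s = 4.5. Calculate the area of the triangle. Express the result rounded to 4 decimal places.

Area = ½·t·s·sin R ≈ 15.072.

15.0717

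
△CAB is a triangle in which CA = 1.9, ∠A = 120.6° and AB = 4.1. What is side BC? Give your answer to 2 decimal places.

By the law of cosines, BC² = CA² + AB² − 2·CA·AB·cos A = 28.351, so BC ≈ 5.3246.

5.32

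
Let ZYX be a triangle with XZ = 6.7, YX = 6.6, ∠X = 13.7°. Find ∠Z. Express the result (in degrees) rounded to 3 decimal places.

By the law of cosines, ZY² = YX² + XZ² − 2·YX·XZ·cos X = 2.5262, so ZY ≈ 1.5894.
Law of cosines again: cos Z = (XZ² + ZY² − YX²)/(2·XZ·ZY) ≈ 0.18106, so ∠Z ≈ 79.57°.

∠Z ≈ 79.569°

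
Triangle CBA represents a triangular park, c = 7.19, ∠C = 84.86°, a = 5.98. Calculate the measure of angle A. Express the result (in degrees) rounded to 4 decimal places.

Law of sines: sin A = a·sin C/c ≈ 0.82837.
Since c ≥ a, only the acute value applies: ∠A ≈ 55.93°.
Then ∠B = 180° − ∠C − ∠A ≈ 39.21°.

55.9313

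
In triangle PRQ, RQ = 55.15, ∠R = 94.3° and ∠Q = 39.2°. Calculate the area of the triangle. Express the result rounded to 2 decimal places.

The third angle is ∠P = 180° − ∠R − ∠Q = 46.50°.
Law of sines: QP = RQ·sin R/sin P ≈ 75.816.
Law of sines: PR = RQ·sin Q/sin P ≈ 48.053.
Area = ½·RQ·QP·sin Q ≈ 1321.3.

1321.33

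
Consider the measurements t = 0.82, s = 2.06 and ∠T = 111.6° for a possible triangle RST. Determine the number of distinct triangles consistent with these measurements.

s·sin T = 2.06·sin(111.6°) ≈ 1.915.
Since ∠T is not acute, a triangle exists only if t > s; here t ≤ s, so there is no triangle.

0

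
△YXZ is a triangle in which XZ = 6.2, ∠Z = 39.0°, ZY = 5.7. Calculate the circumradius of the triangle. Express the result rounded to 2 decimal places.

3.18

By the law of cosines, YX² = XZ² + ZY² − 2·XZ·ZY·cos Z = 16.001, so YX ≈ 4.0002.
Area = ½·XZ·ZY·sin Z ≈ 11.12.
Circumradius = YX/(2 sin Z) ≈ 3.1782.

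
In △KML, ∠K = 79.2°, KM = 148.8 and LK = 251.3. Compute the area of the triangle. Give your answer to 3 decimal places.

Area = ½·LK·KM·sin K ≈ 18366.

18365.550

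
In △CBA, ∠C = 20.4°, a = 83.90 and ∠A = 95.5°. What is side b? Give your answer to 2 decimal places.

The third angle is ∠B = 180° − ∠A − ∠C = 64.10°.
Law of sines: b = a·sin B/sin A ≈ 75.822.

75.82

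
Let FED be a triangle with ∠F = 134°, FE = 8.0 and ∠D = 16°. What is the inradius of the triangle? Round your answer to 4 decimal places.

The third angle is ∠E = 180° − ∠D − ∠F = 30.00°.
Law of sines: ED = FE·sin F/sin D ≈ 20.878.
Law of sines: DF = FE·sin E/sin D ≈ 14.512.
Area = ½·FE·ED·sin E ≈ 41.756.
Semiperimeter s = (20.878+14.512+8)/2 = 21.695.
Inradius = area/s = 41.756/21.695 ≈ 1.9247.

r ≈ 1.9247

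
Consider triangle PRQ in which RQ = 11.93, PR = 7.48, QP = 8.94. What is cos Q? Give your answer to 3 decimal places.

0.780

By the law of cosines, cos Q = (RQ² + QP² − PR²) / (2·RQ·QP) ≈ 0.77961, so ∠Q ≈ 0.6767 rad.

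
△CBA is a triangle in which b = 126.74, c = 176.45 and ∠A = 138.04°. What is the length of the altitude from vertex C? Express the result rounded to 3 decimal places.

By the law of cosines, a² = c² + b² − 2·c·b·cos A = 80457, so a ≈ 283.65.
Area = ½·c·b·sin A ≈ 7476.2.
The altitude from C has length 2·area/c ≈ 84.74.

h_C ≈ 84.740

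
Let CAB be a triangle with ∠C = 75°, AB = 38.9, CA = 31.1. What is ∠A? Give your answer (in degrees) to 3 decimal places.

Law of sines: sin B = CA·sin C/AB ≈ 0.77224.
Since AB ≥ CA, only the acute value applies: ∠B ≈ 50.56°.
Then ∠A = 180° − ∠C − ∠B ≈ 54.44°.

∠A ≈ 54.444°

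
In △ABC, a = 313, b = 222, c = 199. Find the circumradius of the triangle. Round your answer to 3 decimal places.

By the law of cosines, cos A = (b² + c² − a²) / (2·b·c) ≈ -0.10281, so ∠A ≈ 95.90°.
Circumradius = a/(2 sin A) ≈ 157.33.

R ≈ 157.334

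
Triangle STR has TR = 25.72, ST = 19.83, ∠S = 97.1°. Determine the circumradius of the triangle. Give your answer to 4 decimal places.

Law of sines: sin R = ST·sin S/TR ≈ 0.76508.
Since TR ≥ ST, only the acute value applies: ∠R ≈ 49.91°.
Then ∠T = 180° − ∠S − ∠R ≈ 32.99°.
Law of sines gives RS = TR·sin T/sin S ≈ 14.111.
Circumradius = TR/(2 sin S) ≈ 12.959.

12.9594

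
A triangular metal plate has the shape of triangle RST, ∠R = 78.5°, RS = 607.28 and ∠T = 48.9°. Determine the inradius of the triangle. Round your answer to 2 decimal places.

The third angle is ∠S = 180° − ∠T − ∠R = 52.60°.
Law of sines: ST = RS·sin R/sin T ≈ 789.7.
Law of sines: TR = RS·sin S/sin T ≈ 640.2.
Area = ½·RS·ST·sin S ≈ 1.9049e+05.
Semiperimeter s = (789.7+640.2+607.28)/2 = 1018.6.
Inradius = area/s = 1.9049e+05/1018.6 ≈ 187.01.

r ≈ 187.01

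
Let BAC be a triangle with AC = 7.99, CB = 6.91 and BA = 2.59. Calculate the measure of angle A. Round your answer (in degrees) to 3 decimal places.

By the law of cosines, cos A = (BA² + AC² − CB²) / (2·BA·AC) ≈ 0.55088, so ∠A ≈ 56.57°.

56.572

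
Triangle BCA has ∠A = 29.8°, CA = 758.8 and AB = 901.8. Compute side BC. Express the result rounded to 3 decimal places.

By the law of cosines, BC² = CA² + AB² − 2·CA·AB·cos A = 2.0142e+05, so BC ≈ 448.8.

448.800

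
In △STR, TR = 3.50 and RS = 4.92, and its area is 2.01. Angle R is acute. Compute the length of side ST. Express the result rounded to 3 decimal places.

1.723

From area = ½·TR·RS·sin R, we get sin R = 2·area/(TR·RS) ≈ 0.23345.
Taking the acute solution, ∠R ≈ 13.50°.
Law of cosines then gives ST ≈ 1.7228.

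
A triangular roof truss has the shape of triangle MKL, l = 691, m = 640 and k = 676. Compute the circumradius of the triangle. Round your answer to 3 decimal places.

386.815

By the law of cosines, cos M = (k² + l² − m²) / (2·k·l) ≈ 0.56181, so ∠M ≈ 55.82°.
Circumradius = m/(2 sin M) ≈ 386.81.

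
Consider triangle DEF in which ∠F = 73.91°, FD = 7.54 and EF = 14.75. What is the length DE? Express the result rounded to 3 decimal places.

By the law of cosines, DE² = EF² + FD² − 2·EF·FD·cos F = 212.77, so DE ≈ 14.587.

14.587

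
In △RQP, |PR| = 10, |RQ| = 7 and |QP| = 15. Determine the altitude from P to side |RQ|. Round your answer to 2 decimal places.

Semiperimeter s = (15 + 10 + 7)/2 = 16.
Heron's formula: area = √(16·1·6·9) ≈ 29.394.
The altitude from P has length 2·area/|RQ| ≈ 8.3983.

8.40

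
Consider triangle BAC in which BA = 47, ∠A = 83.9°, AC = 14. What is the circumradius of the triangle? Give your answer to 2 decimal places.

R ≈ 23.93

By the law of cosines, CB² = BA² + AC² − 2·BA·AC·cos A = 2265.2, so CB ≈ 47.594.
Area = ½·BA·AC·sin A ≈ 327.14.
Circumradius = CB/(2 sin A) ≈ 23.932.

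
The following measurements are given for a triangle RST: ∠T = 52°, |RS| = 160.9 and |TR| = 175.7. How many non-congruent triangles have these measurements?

|TR|·sin T = 175.7·sin(52°) ≈ 138.5.
Since |TR| sin T < |RS| < |TR| (138.5 < 160.9 < 175.7), two triangles exist.

2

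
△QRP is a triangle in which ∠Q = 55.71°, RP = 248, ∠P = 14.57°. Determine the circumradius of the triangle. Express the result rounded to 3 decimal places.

150.085

The third angle is ∠R = 180° − ∠P − ∠Q = 109.72°.
Law of sines: PQ = RP·sin R/sin Q ≈ 282.57.
Law of sines: QR = RP·sin P/sin Q ≈ 75.512.
Circumradius = RP/(2 sin Q) ≈ 150.09.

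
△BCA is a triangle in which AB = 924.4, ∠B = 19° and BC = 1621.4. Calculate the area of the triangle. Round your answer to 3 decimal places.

area ≈ 243984.382

Area = ½·AB·BC·sin B ≈ 2.4398e+05.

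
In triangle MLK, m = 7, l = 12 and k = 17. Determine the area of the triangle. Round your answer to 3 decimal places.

Semiperimeter s = (7 + 12 + 17)/2 = 18.
Heron's formula: area = √(18·11·6·1) ≈ 34.467.

area ≈ 34.467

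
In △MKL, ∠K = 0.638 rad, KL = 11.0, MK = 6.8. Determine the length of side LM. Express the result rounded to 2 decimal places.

By the law of cosines, LM² = MK² + KL² − 2·MK·KL·cos K = 47.068, so LM ≈ 6.8606.

6.86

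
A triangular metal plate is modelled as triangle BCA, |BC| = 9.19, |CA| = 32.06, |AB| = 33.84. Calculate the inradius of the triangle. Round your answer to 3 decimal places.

r ≈ 3.918

Semiperimeter s = (32.06 + 33.84 + 9.19)/2 = 37.545.
Heron's formula: area = √(37.545·5.485·3.705·28.355) ≈ 147.09.
Inradius = area/s = 147.09/37.545 ≈ 3.9176.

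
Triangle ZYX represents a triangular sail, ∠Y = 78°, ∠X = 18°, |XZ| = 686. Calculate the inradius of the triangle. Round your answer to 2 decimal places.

92.40

The third angle is ∠Z = 180° − ∠Y − ∠X = 84.00°.
Law of sines: |YX| = |XZ|·sin Z/sin Y ≈ 697.48.
Law of sines: |ZY| = |XZ|·sin X/sin Y ≈ 216.72.
Area = ½·|XZ|·|YX|·sin X ≈ 73928.
Semiperimeter s = (697.48+686+216.72)/2 = 800.1.
Inradius = area/s = 73928/800.1 ≈ 92.398.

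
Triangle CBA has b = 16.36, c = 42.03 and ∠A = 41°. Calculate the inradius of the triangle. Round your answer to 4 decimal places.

5.0149

By the law of cosines, a² = c² + b² − 2·c·b·cos A = 996.28, so a ≈ 31.564.
Area = ½·c·b·sin A ≈ 225.56.
Semiperimeter s = (42.03+16.36+31.564)/2 = 44.977.
Inradius = area/s = 225.56/44.977 ≈ 5.0149.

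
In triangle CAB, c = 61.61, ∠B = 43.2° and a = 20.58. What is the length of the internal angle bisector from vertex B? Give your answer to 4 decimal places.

By the law of cosines, b² = c² + a² − 2·c·a·cos B = 2370.8, so b ≈ 48.69.
The bisector from B has length 2·c·a·cos(∠B/2)/(c+a) ≈ 28.687.

t_B ≈ 28.6871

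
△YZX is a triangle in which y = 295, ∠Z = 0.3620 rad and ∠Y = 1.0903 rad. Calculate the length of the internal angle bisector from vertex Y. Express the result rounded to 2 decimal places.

The third angle is ∠X = π − ∠Y − ∠Z = 1.6893 rad.
Law of sines: z = y·sin Z/sin Y ≈ 117.81.
Law of sines: x = y·sin X/sin Y ≈ 330.34.
The bisector from Y has length 2·z·x·cos(∠Y/2)/(z+x) ≈ 148.51.

148.51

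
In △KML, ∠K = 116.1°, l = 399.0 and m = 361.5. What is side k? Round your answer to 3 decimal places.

By the law of cosines, k² = m² + l² − 2·m·l·cos K = 4.168e+05, so k ≈ 645.6.

645.597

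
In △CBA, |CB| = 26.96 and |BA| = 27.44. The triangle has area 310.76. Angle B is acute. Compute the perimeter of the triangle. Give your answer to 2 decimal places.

80.43

From area = ½·|CB|·|BA|·sin B, we get sin B = 2·area/(|CB|·|BA|) ≈ 0.84014.
Taking the acute solution, ∠B ≈ 57.15°.
Law of cosines then gives |AC| ≈ 26.025.
Perimeter = 27.44 + 26.025 + 26.96 = 80.425.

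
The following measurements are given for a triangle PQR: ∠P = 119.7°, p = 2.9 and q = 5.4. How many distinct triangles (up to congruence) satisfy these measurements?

q·sin P = 5.4·sin(119.7°) ≈ 4.691.
Since ∠P is not acute, a triangle exists only if p > q; here p ≤ q, so there is no triangle.

0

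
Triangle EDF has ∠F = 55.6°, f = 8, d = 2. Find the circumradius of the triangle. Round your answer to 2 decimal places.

R ≈ 4.85

Law of sines: sin D = d·sin F/f ≈ 0.20628.
Since f ≥ d, only the acute value applies: ∠D ≈ 11.90°.
Then ∠E = 180° − ∠F − ∠D ≈ 112.50°.
Law of sines gives e = f·sin E/sin F ≈ 8.9579.
Circumradius = f/(2 sin F) ≈ 4.8478.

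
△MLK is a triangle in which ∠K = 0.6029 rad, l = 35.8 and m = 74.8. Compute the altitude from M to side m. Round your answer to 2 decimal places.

By the law of cosines, k² = m² + l² − 2·m·l·cos K = 2465.2, so k ≈ 49.651.
Area = ½·m·l·sin K ≈ 759.21.
The altitude from M has length 2·area/m ≈ 20.3.

20.30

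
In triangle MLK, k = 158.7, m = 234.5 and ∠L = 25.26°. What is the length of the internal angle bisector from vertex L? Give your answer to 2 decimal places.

By the law of cosines, l² = k² + m² − 2·k·m·cos L = 12863, so l ≈ 113.41.
The bisector from L has length 2·k·m·cos(∠L/2)/(k+m) ≈ 184.71.

184.71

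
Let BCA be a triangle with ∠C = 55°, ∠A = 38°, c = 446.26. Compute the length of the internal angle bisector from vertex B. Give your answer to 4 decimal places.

The third angle is ∠B = 180° − ∠C − ∠A = 87.00°.
Law of sines: b = c·sin B/sin C ≈ 544.04.
Law of sines: a = c·sin A/sin C ≈ 335.4.
The bisector from B has length 2·c·a·cos(∠B/2)/(c+a) ≈ 277.8.

t_B ≈ 277.7964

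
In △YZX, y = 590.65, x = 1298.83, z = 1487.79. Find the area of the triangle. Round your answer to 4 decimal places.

380995.9085

Semiperimeter s = (590.65 + 1487.8 + 1298.8)/2 = 1688.6.
Heron's formula: area = √(1688.6·1098·200.85·389.81) ≈ 3.81e+05.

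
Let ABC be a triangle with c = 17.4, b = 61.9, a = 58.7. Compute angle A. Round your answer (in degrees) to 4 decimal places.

∠A ≈ 71.3550°

By the law of cosines, cos A = (b² + c² − a²) / (2·b·c) ≈ 0.31970, so ∠A ≈ 71.35°.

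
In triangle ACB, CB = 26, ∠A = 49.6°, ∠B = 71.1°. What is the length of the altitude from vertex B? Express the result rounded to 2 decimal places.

The third angle is ∠C = 180° − ∠B − ∠A = 59.30°.
Law of sines: BA = CB·sin C/sin A ≈ 29.357.
Law of sines: AC = CB·sin B/sin A ≈ 32.301.
Area = ½·CB·BA·sin B ≈ 361.06.
The altitude from B has length 2·area/AC ≈ 22.356.

22.36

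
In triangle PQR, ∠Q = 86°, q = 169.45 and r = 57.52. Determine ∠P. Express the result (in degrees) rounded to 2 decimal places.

Law of sines: sin R = r·sin Q/q ≈ 0.33862.
Since q ≥ r, only the acute value applies: ∠R ≈ 19.79°.
Then ∠P = 180° − ∠Q − ∠R ≈ 74.21°.

∠P ≈ 74.21°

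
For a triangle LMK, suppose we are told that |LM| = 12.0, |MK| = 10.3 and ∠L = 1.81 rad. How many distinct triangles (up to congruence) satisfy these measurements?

|LM|·sin L = 12.0·sin(1.81 rad) ≈ 11.66.
Since ∠L is not acute, a triangle exists only if |MK| > |LM|; here |MK| ≤ |LM|, so there is no triangle.

0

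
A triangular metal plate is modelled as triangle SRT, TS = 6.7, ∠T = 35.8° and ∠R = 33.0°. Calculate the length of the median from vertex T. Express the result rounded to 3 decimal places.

The third angle is ∠S = 180° − ∠R − ∠T = 111.20°.
Law of sines: RT = TS·sin S/sin R ≈ 11.469.
Law of sines: SR = TS·sin T/sin R ≈ 7.196.
Median from T: ½√(2·RT² + 2·TS² − SR²) ≈ 8.6759.

8.676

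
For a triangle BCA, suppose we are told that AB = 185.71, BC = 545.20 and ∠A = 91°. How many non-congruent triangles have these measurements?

1

AB·sin A = 185.71·sin(91°) ≈ 185.7.
Since ∠A is not acute, a triangle exists only if BC > AB; here BC > AB, so there is exactly one triangle.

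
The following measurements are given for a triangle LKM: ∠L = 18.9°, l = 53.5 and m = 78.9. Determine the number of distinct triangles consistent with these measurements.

2

m·sin L = 78.9·sin(18.9°) ≈ 25.56.
Since m sin L < l < m (25.56 < 53.5 < 78.9), two triangles exist.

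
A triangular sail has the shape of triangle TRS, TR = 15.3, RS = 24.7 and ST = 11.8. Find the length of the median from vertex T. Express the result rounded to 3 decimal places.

5.843

Median from T: ½√(2·ST² + 2·TR² − RS²) ≈ 5.8432.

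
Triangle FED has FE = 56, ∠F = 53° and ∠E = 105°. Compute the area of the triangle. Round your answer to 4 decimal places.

The third angle is ∠D = 180° − ∠F − ∠E = 22.00°.
Law of sines: ED = FE·sin F/sin D ≈ 119.39.
Law of sines: DF = FE·sin E/sin D ≈ 144.4.
Area = ½·FE·ED·sin E ≈ 3229.

3228.9628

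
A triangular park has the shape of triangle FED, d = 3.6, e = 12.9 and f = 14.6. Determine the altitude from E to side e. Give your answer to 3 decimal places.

h_E ≈ 3.353

Semiperimeter s = (14.6 + 12.9 + 3.6)/2 = 15.55.
Heron's formula: area = √(15.55·0.95·2.65·11.95) ≈ 21.629.
The altitude from E has length 2·area/e ≈ 3.3533.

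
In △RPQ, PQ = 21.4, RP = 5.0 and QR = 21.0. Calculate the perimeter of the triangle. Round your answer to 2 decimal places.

Perimeter = 21.4 + 21 + 5 = 47.4.

47.40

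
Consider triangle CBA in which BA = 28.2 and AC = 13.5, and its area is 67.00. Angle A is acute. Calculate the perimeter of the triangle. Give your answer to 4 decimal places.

From area = ½·BA·AC·sin A, we get sin A = 2·area/(BA·AC) ≈ 0.35198.
Taking the acute solution, ∠A ≈ 20.61°.
Law of cosines then gives CB ≈ 16.273.
Perimeter = 28.2 + 13.5 + 16.273 = 57.973.

perimeter ≈ 57.9731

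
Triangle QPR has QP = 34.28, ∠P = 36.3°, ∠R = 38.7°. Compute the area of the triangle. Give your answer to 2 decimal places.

The third angle is ∠Q = 180° − ∠P − ∠R = 105.00°.
Law of sines: PR = QP·sin Q/sin R ≈ 52.959.
Law of sines: RQ = QP·sin P/sin R ≈ 32.458.
Area = ½·QP·PR·sin P ≈ 537.38.

area ≈ 537.38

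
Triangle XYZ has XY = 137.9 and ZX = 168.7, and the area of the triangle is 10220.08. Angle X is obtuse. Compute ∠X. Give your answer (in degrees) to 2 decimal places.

From area = ½·ZX·XY·sin X, we get sin X = 2·area/(ZX·XY) ≈ 0.87863.
Taking the obtuse solution, ∠X ≈ 118.52°.

118.52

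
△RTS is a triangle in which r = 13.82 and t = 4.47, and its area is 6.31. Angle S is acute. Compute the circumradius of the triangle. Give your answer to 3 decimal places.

23.223

From area = ½·r·t·sin S, we get sin S = 2·area/(r·t) ≈ 0.20429.
Taking the acute solution, ∠S ≈ 11.79°.
Law of cosines then gives s ≈ 9.4883.
Circumradius = s/(2 sin S) ≈ 23.223.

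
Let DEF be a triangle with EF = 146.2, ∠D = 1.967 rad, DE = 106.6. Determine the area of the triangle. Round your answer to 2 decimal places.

area ≈ 3296.56

Law of sines: sin F = DE·sin D/EF ≈ 0.67265.
Since EF ≥ DE, only the acute value applies: ∠F ≈ 0.738 rad.
Then ∠E = π − ∠D − ∠F ≈ 0.437 rad.
Law of sines gives FD = EF·sin E/sin D ≈ 67.043.
Area = ½·EF·DE·sin E ≈ 3296.6.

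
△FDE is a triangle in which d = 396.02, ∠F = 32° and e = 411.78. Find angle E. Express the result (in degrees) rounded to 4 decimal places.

77.8923

By the law of cosines, f² = d² + e² − 2·d·e·cos F = 49807, so f ≈ 223.17.
Law of cosines again: cos E = (f² + d² − e²)/(2·f·d) ≈ 0.20975, so ∠E ≈ 77.89°.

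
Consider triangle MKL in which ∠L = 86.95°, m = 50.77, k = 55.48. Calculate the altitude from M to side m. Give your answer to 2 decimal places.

55.40

By the law of cosines, l² = m² + k² − 2·m·k·cos L = 5355.9, so l ≈ 73.184.
Area = ½·m·k·sin L ≈ 1406.4.
The altitude from M has length 2·area/m ≈ 55.401.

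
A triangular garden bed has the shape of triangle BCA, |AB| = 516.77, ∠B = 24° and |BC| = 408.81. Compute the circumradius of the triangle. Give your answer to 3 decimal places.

By the law of cosines, |CA|² = |AB|² + |BC|² − 2·|AB|·|BC|·cos B = 48184, so |CA| ≈ 219.51.
Area = ½·|AB|·|BC|·sin B ≈ 42964.
Circumradius = |CA|/(2 sin B) ≈ 269.84.

R ≈ 269.842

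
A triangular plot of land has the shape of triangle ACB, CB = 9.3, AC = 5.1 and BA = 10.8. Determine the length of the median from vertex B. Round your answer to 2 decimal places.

9.75

Median from B: ½√(2·CB² + 2·BA² − AC²) ≈ 9.75.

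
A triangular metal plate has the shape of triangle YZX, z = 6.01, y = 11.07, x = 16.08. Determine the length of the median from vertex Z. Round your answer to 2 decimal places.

Median from Z: ½√(2·x² + 2·y² − z²) ≈ 13.473.

m_Z ≈ 13.47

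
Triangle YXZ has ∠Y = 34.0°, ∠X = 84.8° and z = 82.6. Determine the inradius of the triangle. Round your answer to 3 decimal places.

The third angle is ∠Z = 180° − ∠Y − ∠X = 61.20°.
Law of sines: y = z·sin Y/sin Z ≈ 52.709.
Law of sines: x = z·sin X/sin Z ≈ 93.871.
Area = ½·z·y·sin X ≈ 2167.9.
Semiperimeter s = (52.709+93.871+82.6)/2 = 114.59.
Inradius = area/s = 2167.9/114.59 ≈ 18.919.

18.919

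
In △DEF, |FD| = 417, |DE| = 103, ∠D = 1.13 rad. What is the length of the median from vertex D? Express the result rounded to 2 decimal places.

235.13

By the law of cosines, |EF|² = |FD|² + |DE|² − 2·|FD|·|DE|·cos D = 1.4785e+05, so |EF| ≈ 384.51.
Median from D: ½√(2·|FD|² + 2·|DE|² − |EF|²) ≈ 235.13.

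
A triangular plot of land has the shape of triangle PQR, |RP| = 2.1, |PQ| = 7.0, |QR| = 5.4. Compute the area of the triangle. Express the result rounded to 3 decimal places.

Semiperimeter s = (5.4 + 2.1 + 7)/2 = 7.25.
Heron's formula: area = √(7.25·1.85·5.15·0.25) ≈ 4.1555.

area ≈ 4.156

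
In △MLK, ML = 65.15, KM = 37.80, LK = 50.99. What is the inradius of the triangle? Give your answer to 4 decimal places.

Semiperimeter s = (50.99 + 37.8 + 65.15)/2 = 76.97.
Heron's formula: area = √(76.97·25.98·39.17·11.82) ≈ 962.2.
Inradius = area/s = 962.2/76.97 ≈ 12.501.

r ≈ 12.5010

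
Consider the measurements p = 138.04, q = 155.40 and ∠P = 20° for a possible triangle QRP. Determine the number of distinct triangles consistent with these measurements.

q·sin P = 155.40·sin(20°) ≈ 53.15.
Since q sin P < p < q (53.15 < 138.04 < 155.40), two triangles exist.

2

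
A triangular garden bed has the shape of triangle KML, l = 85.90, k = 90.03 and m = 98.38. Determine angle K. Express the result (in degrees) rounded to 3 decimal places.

By the law of cosines, cos K = (m² + l² − k²) / (2·m·l) ≈ 0.52965, so ∠K ≈ 58.02°.

58.018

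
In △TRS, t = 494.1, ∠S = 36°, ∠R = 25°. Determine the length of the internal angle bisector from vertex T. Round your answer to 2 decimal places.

The third angle is ∠T = 180° − ∠R − ∠S = 119.00°.
Law of sines: r = t·sin R/sin T ≈ 238.75.
Law of sines: s = t·sin S/sin T ≈ 332.06.
The bisector from T has length 2·r·s·cos(∠T/2)/(r+s) ≈ 140.98.

t_T ≈ 140.98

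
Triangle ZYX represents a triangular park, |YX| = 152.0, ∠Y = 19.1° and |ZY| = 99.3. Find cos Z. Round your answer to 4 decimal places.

cos Z ≈ -0.6654

By the law of cosines, |XZ|² = |ZY|² + |YX|² − 2·|ZY|·|YX|·cos Y = 4439.1, so |XZ| ≈ 66.627.
Law of cosines again: cos Z = (|XZ|² + |ZY|² − |YX|²)/(2·|XZ|·|ZY|) ≈ -0.66538, so ∠Z ≈ 131.71°.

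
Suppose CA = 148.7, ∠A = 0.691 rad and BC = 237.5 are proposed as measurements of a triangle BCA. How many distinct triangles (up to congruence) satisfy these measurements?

CA·sin A = 148.7·sin(0.691 rad) ≈ 94.77.
Since BC ≥ CA, exactly one triangle exists.

1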